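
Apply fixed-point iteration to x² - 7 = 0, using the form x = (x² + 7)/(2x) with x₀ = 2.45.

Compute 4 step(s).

Equation: x² - 7 = 0
Fixed-point form: x = (x² + 7)/(2x)
x₀ = 2.45

x_1 = g(2.450000) = 2.653571
x_2 = g(2.653571) = 2.645763
x_3 = g(2.645763) = 2.645751
x_4 = g(2.645751) = 2.645751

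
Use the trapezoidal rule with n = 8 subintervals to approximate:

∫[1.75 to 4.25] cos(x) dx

f(x) = cos(x)
a = 1.75, b = 4.25, n = 8
h = (b - a)/n = 0.312500

Trapezoidal rule: (h/2)[f(x₀) + 2f(x₁) + 2f(x₂) + ... + f(xₙ)]

x_0 = 1.7500, f(x_0) = -0.178246, coefficient = 1
x_1 = 2.0625, f(x_1) = -0.472128, coefficient = 2
x_2 = 2.3750, f(x_2) = -0.720278, coefficient = 2
x_3 = 2.6875, f(x_3) = -0.898659, coefficient = 2
x_4 = 3.0000, f(x_4) = -0.989992, coefficient = 2
x_5 = 3.3125, f(x_5) = -0.985431, coefficient = 2
x_6 = 3.6250, f(x_6) = -0.885416, coefficient = 2
x_7 = 3.9375, f(x_7) = -0.699637, coefficient = 2
x_8 = 4.2500, f(x_8) = -0.446087, coefficient = 1

I ≈ (0.312500/2) × -11.927419 = -1.863659
Exact value: -1.878975
Error: 0.015316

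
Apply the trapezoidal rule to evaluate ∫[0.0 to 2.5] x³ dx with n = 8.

f(x) = x³
a = 0.0, b = 2.5, n = 8
h = (b - a)/n = 0.312500

Trapezoidal rule: (h/2)[f(x₀) + 2f(x₁) + 2f(x₂) + ... + f(xₙ)]

x_0 = 0.0000, f(x_0) = 0.000000, coefficient = 1
x_1 = 0.3125, f(x_1) = 0.030518, coefficient = 2
x_2 = 0.6250, f(x_2) = 0.244141, coefficient = 2
x_3 = 0.9375, f(x_3) = 0.823975, coefficient = 2
x_4 = 1.2500, f(x_4) = 1.953125, coefficient = 2
x_5 = 1.5625, f(x_5) = 3.814697, coefficient = 2
x_6 = 1.8750, f(x_6) = 6.591797, coefficient = 2
x_7 = 2.1875, f(x_7) = 10.467529, coefficient = 2
x_8 = 2.5000, f(x_8) = 15.625000, coefficient = 1

I ≈ (0.312500/2) × 63.476562 = 9.918213
Exact value: 9.765625
Error: 0.152588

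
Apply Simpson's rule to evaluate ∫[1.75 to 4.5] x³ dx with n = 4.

f(x) = x³
a = 1.75, b = 4.5, n = 4
h = (b - a)/n = 0.687500

Simpson's rule: (h/3)[f(x₀) + 4f(x₁) + 2f(x₂) + ... + f(xₙ)]

x_0 = 1.7500, f(x_0) = 5.359375, coefficient = 1
x_1 = 2.4375, f(x_1) = 14.482178, coefficient = 4
x_2 = 3.1250, f(x_2) = 30.517578, coefficient = 2
x_3 = 3.8125, f(x_3) = 55.415283, coefficient = 4
x_4 = 4.5000, f(x_4) = 91.125000, coefficient = 1

I ≈ (0.687500/3) × 437.109375 = 100.170898
Exact value: 100.170898
Error: 0.000000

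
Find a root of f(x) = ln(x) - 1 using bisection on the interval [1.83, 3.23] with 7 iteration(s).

f(x) = ln(x) - 1
Initial interval: [1.83, 3.23]

Iteration 1:
  c_1 = (1.830000 + 3.230000)/2 = 2.530000
  f(c_1) = f(2.530000) = -0.071781
  f(a) × f(c) ≥ 0, new interval: [2.530000, 3.230000]
Iteration 2:
  c_2 = (2.530000 + 3.230000)/2 = 2.880000
  f(c_2) = f(2.880000) = 0.057790
  f(a) × f(c) < 0, new interval: [2.530000, 2.880000]
Iteration 3:
  c_3 = (2.530000 + 2.880000)/2 = 2.705000
  f(c_3) = f(2.705000) = -0.004898
  f(a) × f(c) ≥ 0, new interval: [2.705000, 2.880000]
Iteration 4:
  c_4 = (2.705000 + 2.880000)/2 = 2.792500
  f(c_4) = f(2.792500) = 0.026937
  f(a) × f(c) < 0, new interval: [2.705000, 2.792500]
Iteration 5:
  c_5 = (2.705000 + 2.792500)/2 = 2.748750
  f(c_5) = f(2.748750) = 0.011146
  f(a) × f(c) < 0, new interval: [2.705000, 2.748750]
Iteration 6:
  c_6 = (2.705000 + 2.748750)/2 = 2.726875
  f(c_6) = f(2.726875) = 0.003156
  f(a) × f(c) < 0, new interval: [2.705000, 2.726875]
Iteration 7:
  c_7 = (2.705000 + 2.726875)/2 = 2.715937
  f(c_7) = f(2.715937) = -0.000863
  f(a) × f(c) ≥ 0, new interval: [2.715937, 2.726875]

After 7 iteration(s), the approximation is c_7 = 2.715937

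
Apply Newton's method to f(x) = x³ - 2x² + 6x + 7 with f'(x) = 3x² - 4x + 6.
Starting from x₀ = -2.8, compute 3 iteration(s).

f(x) = x³ - 2x² + 6x + 7
f'(x) = 3x² - 4x + 6
x₀ = -2.8

Newton-Raphson formula: x_{n+1} = x_n - f(x_n)/f'(x_n)

Iteration 1:
  f(-2.800000) = -47.432000
  f'(-2.800000) = 40.720000
  x_1 = -2.800000 - (-47.432000)/40.720000 = -1.635167
Iteration 2:
  f(-1.635167) = -12.530606
  f'(-1.635167) = 20.561981
  x_2 = -1.635167 - (-12.530606)/20.561981 = -1.025760
Iteration 3:
  f(-1.025760) = -2.338221
  f'(-1.025760) = 13.259595
  x_3 = -1.025760 - (-2.338221)/13.259595 = -0.849419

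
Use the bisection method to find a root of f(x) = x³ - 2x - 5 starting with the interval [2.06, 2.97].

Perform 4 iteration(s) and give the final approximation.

f(x) = x³ - 2x - 5
Initial interval: [2.06, 2.97]

Iteration 1:
  c_1 = (2.060000 + 2.970000)/2 = 2.515000
  f(c_1) = f(2.515000) = 5.877941
  f(a) × f(c) < 0, new interval: [2.060000, 2.515000]
Iteration 2:
  c_2 = (2.060000 + 2.515000)/2 = 2.287500
  f(c_2) = f(2.287500) = 2.394701
  f(a) × f(c) < 0, new interval: [2.060000, 2.287500]
Iteration 3:
  c_3 = (2.060000 + 2.287500)/2 = 2.173750
  f(c_3) = f(2.173750) = 0.923880
  f(a) × f(c) < 0, new interval: [2.060000, 2.173750]
Iteration 4:
  c_4 = (2.060000 + 2.173750)/2 = 2.116875
  f(c_4) = f(2.116875) = 0.252305
  f(a) × f(c) < 0, new interval: [2.060000, 2.116875]

After 4 iteration(s), the approximation is c_4 = 2.116875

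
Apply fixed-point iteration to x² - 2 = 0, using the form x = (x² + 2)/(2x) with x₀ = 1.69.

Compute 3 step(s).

Equation: x² - 2 = 0
Fixed-point form: x = (x² + 2)/(2x)
x₀ = 1.69

x_1 = g(1.690000) = 1.436716
x_2 = g(1.436716) = 1.414390
x_3 = g(1.414390) = 1.414214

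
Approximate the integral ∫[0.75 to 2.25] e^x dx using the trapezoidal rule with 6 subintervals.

f(x) = e^x
a = 0.75, b = 2.25, n = 6
h = (b - a)/n = 0.250000

Trapezoidal rule: (h/2)[f(x₀) + 2f(x₁) + 2f(x₂) + ... + f(xₙ)]

x_0 = 0.7500, f(x_0) = 2.117000, coefficient = 1
x_1 = 1.0000, f(x_1) = 2.718282, coefficient = 2
x_2 = 1.2500, f(x_2) = 3.490343, coefficient = 2
x_3 = 1.5000, f(x_3) = 4.481689, coefficient = 2
x_4 = 1.7500, f(x_4) = 5.754603, coefficient = 2
x_5 = 2.0000, f(x_5) = 7.389056, coefficient = 2
x_6 = 2.2500, f(x_6) = 9.487736, coefficient = 1

I ≈ (0.250000/2) × 59.272681 = 7.409085
Exact value: 7.370736
Error: 0.038349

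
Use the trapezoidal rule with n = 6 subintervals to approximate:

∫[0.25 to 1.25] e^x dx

f(x) = e^x
a = 0.25, b = 1.25, n = 6
h = (b - a)/n = 0.166667

Trapezoidal rule: (h/2)[f(x₀) + 2f(x₁) + 2f(x₂) + ... + f(xₙ)]

x_0 = 0.2500, f(x_0) = 1.284025, coefficient = 1
x_1 = 0.4167, f(x_1) = 1.516897, coefficient = 2
x_2 = 0.5833, f(x_2) = 1.792002, coefficient = 2
x_3 = 0.7500, f(x_3) = 2.117000, coefficient = 2
x_4 = 0.9167, f(x_4) = 2.500940, coefficient = 2
x_5 = 1.0833, f(x_5) = 2.954512, coefficient = 2
x_6 = 1.2500, f(x_6) = 3.490343, coefficient = 1

I ≈ (0.166667/2) × 26.537069 = 2.211422
Exact value: 2.206318
Error: 0.005105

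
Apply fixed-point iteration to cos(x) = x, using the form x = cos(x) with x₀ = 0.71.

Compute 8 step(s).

Equation: cos(x) = x
Fixed-point form: x = cos(x)
x₀ = 0.71

x_1 = g(0.710000) = 0.758362
x_2 = g(0.758362) = 0.725964
x_3 = g(0.725964) = 0.747860
x_4 = g(0.747860) = 0.733146
x_5 = g(0.733146) = 0.743073
x_6 = g(0.743073) = 0.736393
x_7 = g(0.736393) = 0.740896
x_8 = g(0.740896) = 0.737864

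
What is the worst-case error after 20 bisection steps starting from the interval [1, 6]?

Bisection error bound: |error| ≤ (b-a)/2^n
|error| ≤ (6 - 1)/2^20 = 5/2^20
|error| ≤ 0.0000047684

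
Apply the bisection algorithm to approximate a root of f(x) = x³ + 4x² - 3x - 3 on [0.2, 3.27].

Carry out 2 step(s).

f(x) = x³ + 4x² - 3x - 3
Initial interval: [0.2, 3.27]

Iteration 1:
  c_1 = (0.200000 + 3.270000)/2 = 1.735000
  f(c_1) = f(1.735000) = 9.058640
  f(a) × f(c) < 0, new interval: [0.200000, 1.735000]
Iteration 2:
  c_2 = (0.200000 + 1.735000)/2 = 0.967500
  f(c_2) = f(0.967500) = -1.252641
  f(a) × f(c) ≥ 0, new interval: [0.967500, 1.735000]

After 2 iteration(s), the approximation is c_2 = 0.967500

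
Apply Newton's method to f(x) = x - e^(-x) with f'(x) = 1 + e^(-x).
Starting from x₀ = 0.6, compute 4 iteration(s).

f(x) = x - e^(-x)
f'(x) = 1 + e^(-x)
x₀ = 0.6

Newton-Raphson formula: x_{n+1} = x_n - f(x_n)/f'(x_n)

Iteration 1:
  f(0.600000) = 0.051188
  f'(0.600000) = 1.548812
  x_1 = 0.600000 - 0.051188/1.548812 = 0.566950
Iteration 2:
  f(0.566950) = -0.000303
  f'(0.566950) = 1.567253
  x_2 = 0.566950 - (-0.000303)/1.567253 = 0.567143
Iteration 3:
  f(0.567143) = 0.000000
  f'(0.567143) = 1.567143
  x_3 = 0.567143 - 0.000000/1.567143 = 0.567143
Iteration 4:
  f(0.567143) = 0.000000
  f'(0.567143) = 1.567143
  x_4 = 0.567143 - 0.000000/1.567143 = 0.567143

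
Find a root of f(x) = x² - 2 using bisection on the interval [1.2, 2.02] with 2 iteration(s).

f(x) = x² - 2
Initial interval: [1.2, 2.02]

Iteration 1:
  c_1 = (1.200000 + 2.020000)/2 = 1.610000
  f(c_1) = f(1.610000) = 0.592100
  f(a) × f(c) < 0, new interval: [1.200000, 1.610000]
Iteration 2:
  c_2 = (1.200000 + 1.610000)/2 = 1.405000
  f(c_2) = f(1.405000) = -0.025975
  f(a) × f(c) ≥ 0, new interval: [1.405000, 1.610000]

After 2 iteration(s), the approximation is c_2 = 1.405000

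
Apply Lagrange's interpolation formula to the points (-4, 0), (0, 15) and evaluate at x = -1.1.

Lagrange interpolation formula:
P(x) = Σ yᵢ × Lᵢ(x)
where Lᵢ(x) = Π_{j≠i} (x - xⱼ)/(xᵢ - xⱼ)

L_0(-1.1) = (-1.1 - 0)/(-4 - 0) = 0.275000
L_1(-1.1) = (-1.1 - (-4))/(0 - (-4)) = 0.725000

P(-1.1) = 0×L_0(-1.1) + 15×L_1(-1.1)
P(-1.1) = 10.875000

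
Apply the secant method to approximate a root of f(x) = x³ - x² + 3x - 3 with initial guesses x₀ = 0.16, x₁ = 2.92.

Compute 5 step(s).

f(x) = x³ - x² + 3x - 3
x₀ = 0.16, x₁ = 2.92

Secant formula: x_{n+1} = x_n - f(x_n)(x_n - x_{n-1})/(f(x_n) - f(x_{n-1}))

Iteration 1:
  f(0.160000) = -2.541504
  f(2.920000) = 22.130688
  x_2 = 2.920000 - 22.130688×(2.920000 - 0.160000)/(22.130688 - (-2.541504))
       = 0.444310
Iteration 2:
  f(2.920000) = 22.130688
  f(0.444310) = -1.776770
  x_3 = 0.444310 - (-1.776770)×(0.444310 - 2.920000)/(-1.776770 - 22.130688)
       = 0.628300
Iteration 3:
  f(0.444310) = -1.776770
  f(0.628300) = -1.261833
  x_4 = 0.628300 - (-1.261833)×(0.628300 - 0.444310)/(-1.261833 - (-1.776770))
       = 1.079160
Iteration 4:
  f(0.628300) = -1.261833
  f(1.079160) = 0.329670
  x_5 = 1.079160 - 0.329670×(1.079160 - 0.628300)/(0.329670 - (-1.261833))
       = 0.985767
Iteration 5:
  f(1.079160) = 0.329670
  f(0.985767) = -0.056528
  x_6 = 0.985767 - (-0.056528)×(0.985767 - 1.079160)/(-0.056528 - 0.329670)
       = 0.999437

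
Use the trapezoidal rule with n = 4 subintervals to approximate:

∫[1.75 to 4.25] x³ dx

f(x) = x³
a = 1.75, b = 4.25, n = 4
h = (b - a)/n = 0.625000

Trapezoidal rule: (h/2)[f(x₀) + 2f(x₁) + 2f(x₂) + ... + f(xₙ)]

x_0 = 1.7500, f(x_0) = 5.359375, coefficient = 1
x_1 = 2.3750, f(x_1) = 13.396484, coefficient = 2
x_2 = 3.0000, f(x_2) = 27.000000, coefficient = 2
x_3 = 3.6250, f(x_3) = 47.634766, coefficient = 2
x_4 = 4.2500, f(x_4) = 76.765625, coefficient = 1

I ≈ (0.625000/2) × 258.187500 = 80.683594
Exact value: 79.218750
Error: 1.464844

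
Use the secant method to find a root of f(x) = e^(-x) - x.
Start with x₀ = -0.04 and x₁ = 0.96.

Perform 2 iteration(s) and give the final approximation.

f(x) = e^(-x) - x
x₀ = -0.04, x₁ = 0.96

Secant formula: x_{n+1} = x_n - f(x_n)(x_n - x_{n-1})/(f(x_n) - f(x_{n-1}))

Iteration 1:
  f(-0.040000) = 1.080811
  f(0.960000) = -0.577107
  x_2 = 0.960000 - (-0.577107)×(0.960000 - (-0.040000))/(-0.577107 - 1.080811)
       = 0.611909
Iteration 2:
  f(0.960000) = -0.577107
  f(0.611909) = -0.069594
  x_3 = 0.611909 - (-0.069594)×(0.611909 - 0.960000)/(-0.069594 - (-0.577107))
       = 0.564176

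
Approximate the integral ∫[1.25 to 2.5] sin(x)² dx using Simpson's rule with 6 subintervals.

f(x) = sin(x)²
a = 1.25, b = 2.5, n = 6
h = (b - a)/n = 0.208333

Simpson's rule: (h/3)[f(x₀) + 4f(x₁) + 2f(x₂) + ... + f(xₙ)]

x_0 = 1.2500, f(x_0) = 0.900572, coefficient = 1
x_1 = 1.4583, f(x_1) = 0.987405, coefficient = 4
x_2 = 1.6667, f(x_2) = 0.990837, coefficient = 2
x_3 = 1.8750, f(x_3) = 0.910280, coefficient = 4
x_4 = 2.0833, f(x_4) = 0.759518, coefficient = 2
x_5 = 2.2917, f(x_5) = 0.564349, coefficient = 4
x_6 = 2.5000, f(x_6) = 0.358169, coefficient = 1

I ≈ (0.208333/3) × 14.607586 = 1.014416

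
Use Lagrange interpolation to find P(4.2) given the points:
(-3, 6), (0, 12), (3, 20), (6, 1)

Lagrange interpolation formula:
P(x) = Σ yᵢ × Lᵢ(x)
where Lᵢ(x) = Π_{j≠i} (x - xⱼ)/(xᵢ - xⱼ)

L_0(4.2) = (4.2 - 0)/(-3 - 0) × (4.2 - 3)/(-3 - 3) × (4.2 - 6)/(-3 - 6) = 0.056000
L_1(4.2) = (4.2 - (-3))/(0 - (-3)) × (4.2 - 3)/(0 - 3) × (4.2 - 6)/(0 - 6) = -0.288000
L_2(4.2) = (4.2 - (-3))/(3 - (-3)) × (4.2 - 0)/(3 - 0) × (4.2 - 6)/(3 - 6) = 1.008000
L_3(4.2) = (4.2 - (-3))/(6 - (-3)) × (4.2 - 0)/(6 - 0) × (4.2 - 3)/(6 - 3) = 0.224000

P(4.2) = 6×L_0(4.2) + 12×L_1(4.2) + 20×L_2(4.2) + 1×L_3(4.2)
P(4.2) = 17.264000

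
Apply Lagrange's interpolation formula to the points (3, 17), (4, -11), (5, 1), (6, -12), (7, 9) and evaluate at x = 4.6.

Lagrange interpolation formula:
P(x) = Σ yᵢ × Lᵢ(x)
where Lᵢ(x) = Π_{j≠i} (x - xⱼ)/(xᵢ - xⱼ)

L_0(4.6) = (4.6 - 4)/(3 - 4) × (4.6 - 5)/(3 - 5) × (4.6 - 6)/(3 - 6) × (4.6 - 7)/(3 - 7) = -0.033600
L_1(4.6) = (4.6 - 3)/(4 - 3) × (4.6 - 5)/(4 - 5) × (4.6 - 6)/(4 - 6) × (4.6 - 7)/(4 - 7) = 0.358400
L_2(4.6) = (4.6 - 3)/(5 - 3) × (4.6 - 4)/(5 - 4) × (4.6 - 6)/(5 - 6) × (4.6 - 7)/(5 - 7) = 0.806400
L_3(4.6) = (4.6 - 3)/(6 - 3) × (4.6 - 4)/(6 - 4) × (4.6 - 5)/(6 - 5) × (4.6 - 7)/(6 - 7) = -0.153600
L_4(4.6) = (4.6 - 3)/(7 - 3) × (4.6 - 4)/(7 - 4) × (4.6 - 5)/(7 - 5) × (4.6 - 6)/(7 - 6) = 0.022400

P(4.6) = 17×L_0(4.6) + (-11)×L_1(4.6) + 1×L_2(4.6) + (-12)×L_3(4.6) + 9×L_4(4.6)
P(4.6) = -1.662400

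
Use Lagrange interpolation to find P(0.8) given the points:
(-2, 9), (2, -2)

Lagrange interpolation formula:
P(x) = Σ yᵢ × Lᵢ(x)
where Lᵢ(x) = Π_{j≠i} (x - xⱼ)/(xᵢ - xⱼ)

L_0(0.8) = (0.8 - 2)/(-2 - 2) = 0.300000
L_1(0.8) = (0.8 - (-2))/(2 - (-2)) = 0.700000

P(0.8) = 9×L_0(0.8) + (-2)×L_1(0.8)
P(0.8) = 1.300000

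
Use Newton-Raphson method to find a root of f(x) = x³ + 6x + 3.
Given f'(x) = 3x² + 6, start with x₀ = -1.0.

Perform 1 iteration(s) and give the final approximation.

f(x) = x³ + 6x + 3
f'(x) = 3x² + 6
x₀ = -1.0

Newton-Raphson formula: x_{n+1} = x_n - f(x_n)/f'(x_n)

Iteration 1:
  f(-1.000000) = -4.000000
  f'(-1.000000) = 9.000000
  x_1 = -1.000000 - (-4.000000)/9.000000 = -0.555556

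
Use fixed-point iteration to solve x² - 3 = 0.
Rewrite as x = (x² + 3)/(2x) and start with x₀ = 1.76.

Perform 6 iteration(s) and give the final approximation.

Equation: x² - 3 = 0
Fixed-point form: x = (x² + 3)/(2x)
x₀ = 1.76

x_1 = g(1.760000) = 1.732273
x_2 = g(1.732273) = 1.732051
x_3 = g(1.732051) = 1.732051
x_4 = g(1.732051) = 1.732051
x_5 = g(1.732051) = 1.732051
x_6 = g(1.732051) = 1.732051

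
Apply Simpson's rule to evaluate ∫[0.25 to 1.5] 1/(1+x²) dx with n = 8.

f(x) = 1/(1+x²)
a = 0.25, b = 1.5, n = 8
h = (b - a)/n = 0.156250

Simpson's rule: (h/3)[f(x₀) + 4f(x₁) + 2f(x₂) + ... + f(xₙ)]

x_0 = 0.2500, f(x_0) = 0.941176, coefficient = 1
x_1 = 0.4062, f(x_1) = 0.858340, coefficient = 4
x_2 = 0.5625, f(x_2) = 0.759644, coefficient = 2
x_3 = 0.7188, f(x_3) = 0.659369, coefficient = 4
x_4 = 0.8750, f(x_4) = 0.566372, coefficient = 2
x_5 = 1.0312, f(x_5) = 0.484619, coefficient = 4
x_6 = 1.1875, f(x_6) = 0.414911, coefficient = 2
x_7 = 1.3438, f(x_7) = 0.356422, coefficient = 4
x_8 = 1.5000, f(x_8) = 0.307692, coefficient = 1

I ≈ (0.156250/3) × 14.165722 = 0.737798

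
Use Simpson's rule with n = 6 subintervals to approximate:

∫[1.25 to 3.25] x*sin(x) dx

f(x) = x*sin(x)
a = 1.25, b = 3.25, n = 6
h = (b - a)/n = 0.333333

Simpson's rule: (h/3)[f(x₀) + 4f(x₁) + 2f(x₂) + ... + f(xₙ)]

x_0 = 1.2500, f(x_0) = 1.186231, coefficient = 1
x_1 = 1.5833, f(x_1) = 1.583209, coefficient = 4
x_2 = 1.9167, f(x_2) = 1.803163, coefficient = 2
x_3 = 2.2500, f(x_3) = 1.750665, coefficient = 4
x_4 = 2.5833, f(x_4) = 1.368419, coefficient = 2
x_5 = 2.9167, f(x_5) = 0.650516, coefficient = 4
x_6 = 3.2500, f(x_6) = -0.351634, coefficient = 1

I ≈ (0.333333/3) × 23.115321 = 2.568369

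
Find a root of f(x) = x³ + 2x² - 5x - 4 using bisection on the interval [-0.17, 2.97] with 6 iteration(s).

f(x) = x³ + 2x² - 5x - 4
Initial interval: [-0.17, 2.97]

Iteration 1:
  c_1 = (-0.170000 + 2.970000)/2 = 1.400000
  f(c_1) = f(1.400000) = -4.336000
  f(a) × f(c) ≥ 0, new interval: [1.400000, 2.970000]
Iteration 2:
  c_2 = (1.400000 + 2.970000)/2 = 2.185000
  f(c_2) = f(2.185000) = 5.055132
  f(a) × f(c) < 0, new interval: [1.400000, 2.185000]
Iteration 3:
  c_3 = (1.400000 + 2.185000)/2 = 1.792500
  f(c_3) = f(1.792500) = -0.776984
  f(a) × f(c) ≥ 0, new interval: [1.792500, 2.185000]
Iteration 4:
  c_4 = (1.792500 + 2.185000)/2 = 1.988750
  f(c_4) = f(1.988750) = 1.832261
  f(a) × f(c) < 0, new interval: [1.792500, 1.988750]
Iteration 5:
  c_5 = (1.792500 + 1.988750)/2 = 1.890625
  f(c_5) = f(1.890625) = 0.453770
  f(a) × f(c) < 0, new interval: [1.792500, 1.890625]
Iteration 6:
  c_6 = (1.792500 + 1.890625)/2 = 1.841562
  f(c_6) = f(1.841562) = -0.179720
  f(a) × f(c) ≥ 0, new interval: [1.841562, 1.890625]

After 6 iteration(s), the approximation is c_6 = 1.841562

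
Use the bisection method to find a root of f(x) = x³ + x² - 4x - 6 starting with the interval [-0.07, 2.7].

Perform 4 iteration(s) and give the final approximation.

f(x) = x³ + x² - 4x - 6
Initial interval: [-0.07, 2.7]

Iteration 1:
  c_1 = (-0.070000 + 2.700000)/2 = 1.315000
  f(c_1) = f(1.315000) = -7.256844
  f(a) × f(c) ≥ 0, new interval: [1.315000, 2.700000]
Iteration 2:
  c_2 = (1.315000 + 2.700000)/2 = 2.007500
  f(c_2) = f(2.007500) = -1.909606
  f(a) × f(c) ≥ 0, new interval: [2.007500, 2.700000]
Iteration 3:
  c_3 = (2.007500 + 2.700000)/2 = 2.353750
  f(c_3) = f(2.353750) = 3.165241
  f(a) × f(c) < 0, new interval: [2.007500, 2.353750]
Iteration 4:
  c_4 = (2.007500 + 2.353750)/2 = 2.180625
  f(c_4) = f(2.180625) = 0.401771
  f(a) × f(c) < 0, new interval: [2.007500, 2.180625]

After 4 iteration(s), the approximation is c_4 = 2.180625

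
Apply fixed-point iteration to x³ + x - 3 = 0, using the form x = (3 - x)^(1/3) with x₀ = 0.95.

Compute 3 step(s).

Equation: x³ + x - 3 = 0
Fixed-point form: x = (3 - x)^(1/3)
x₀ = 0.95

x_1 = g(0.950000) = 1.270334
x_2 = g(1.270334) = 1.200386
x_3 = g(1.200386) = 1.216354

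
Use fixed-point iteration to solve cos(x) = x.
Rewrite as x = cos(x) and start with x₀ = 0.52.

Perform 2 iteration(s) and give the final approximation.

Equation: cos(x) = x
Fixed-point form: x = cos(x)
x₀ = 0.52

x_1 = g(0.520000) = 0.867819
x_2 = g(0.867819) = 0.646492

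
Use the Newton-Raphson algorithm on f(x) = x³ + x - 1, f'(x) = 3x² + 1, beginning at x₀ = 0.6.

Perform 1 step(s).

f(x) = x³ + x - 1
f'(x) = 3x² + 1
x₀ = 0.6

Newton-Raphson formula: x_{n+1} = x_n - f(x_n)/f'(x_n)

Iteration 1:
  f(0.600000) = -0.184000
  f'(0.600000) = 2.080000
  x_1 = 0.600000 - (-0.184000)/2.080000 = 0.688462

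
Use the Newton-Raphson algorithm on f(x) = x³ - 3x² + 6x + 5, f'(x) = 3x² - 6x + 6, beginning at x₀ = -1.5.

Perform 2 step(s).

f(x) = x³ - 3x² + 6x + 5
f'(x) = 3x² - 6x + 6
x₀ = -1.5

Newton-Raphson formula: x_{n+1} = x_n - f(x_n)/f'(x_n)

Iteration 1:
  f(-1.500000) = -14.125000
  f'(-1.500000) = 21.750000
  x_1 = -1.500000 - (-14.125000)/21.750000 = -0.850575
Iteration 2:
  f(-0.850575) = -2.889252
  f'(-0.850575) = 13.273880
  x_2 = -0.850575 - (-2.889252)/13.273880 = -0.632910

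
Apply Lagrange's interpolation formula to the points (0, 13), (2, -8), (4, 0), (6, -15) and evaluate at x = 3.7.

Lagrange interpolation formula:
P(x) = Σ yᵢ × Lᵢ(x)
where Lᵢ(x) = Π_{j≠i} (x - xⱼ)/(xᵢ - xⱼ)

L_0(3.7) = (3.7 - 2)/(0 - 2) × (3.7 - 4)/(0 - 4) × (3.7 - 6)/(0 - 6) = -0.024437
L_1(3.7) = (3.7 - 0)/(2 - 0) × (3.7 - 4)/(2 - 4) × (3.7 - 6)/(2 - 6) = 0.159562
L_2(3.7) = (3.7 - 0)/(4 - 0) × (3.7 - 2)/(4 - 2) × (3.7 - 6)/(4 - 6) = 0.904188
L_3(3.7) = (3.7 - 0)/(6 - 0) × (3.7 - 2)/(6 - 2) × (3.7 - 4)/(6 - 4) = -0.039312

P(3.7) = 13×L_0(3.7) + (-8)×L_1(3.7) + 0×L_2(3.7) + (-15)×L_3(3.7)
P(3.7) = -1.004500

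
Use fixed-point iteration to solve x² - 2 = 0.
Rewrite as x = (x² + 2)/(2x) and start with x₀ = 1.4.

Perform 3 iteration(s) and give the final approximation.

Equation: x² - 2 = 0
Fixed-point form: x = (x² + 2)/(2x)
x₀ = 1.4

x_1 = g(1.400000) = 1.414286
x_2 = g(1.414286) = 1.414214
x_3 = g(1.414214) = 1.414214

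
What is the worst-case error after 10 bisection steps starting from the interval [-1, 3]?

Bisection error bound: |error| ≤ (b-a)/2^n
|error| ≤ (3 - (-1))/2^10 = 4/2^10
|error| ≤ 0.0039062500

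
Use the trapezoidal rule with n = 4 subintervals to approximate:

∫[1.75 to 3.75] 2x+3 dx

f(x) = 2x+3
a = 1.75, b = 3.75, n = 4
h = (b - a)/n = 0.500000

Trapezoidal rule: (h/2)[f(x₀) + 2f(x₁) + 2f(x₂) + ... + f(xₙ)]

x_0 = 1.7500, f(x_0) = 6.500000, coefficient = 1
x_1 = 2.2500, f(x_1) = 7.500000, coefficient = 2
x_2 = 2.7500, f(x_2) = 8.500000, coefficient = 2
x_3 = 3.2500, f(x_3) = 9.500000, coefficient = 2
x_4 = 3.7500, f(x_4) = 10.500000, coefficient = 1

I ≈ (0.500000/2) × 68.000000 = 17.000000
Exact value: 17.000000
Error: 0.000000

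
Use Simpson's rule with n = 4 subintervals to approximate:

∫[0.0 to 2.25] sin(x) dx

f(x) = sin(x)
a = 0.0, b = 2.25, n = 4
h = (b - a)/n = 0.562500

Simpson's rule: (h/3)[f(x₀) + 4f(x₁) + 2f(x₂) + ... + f(xₙ)]

x_0 = 0.0000, f(x_0) = 0.000000, coefficient = 1
x_1 = 0.5625, f(x_1) = 0.533303, coefficient = 4
x_2 = 1.1250, f(x_2) = 0.902268, coefficient = 2
x_3 = 1.6875, f(x_3) = 0.993198, coefficient = 4
x_4 = 2.2500, f(x_4) = 0.778073, coefficient = 1

I ≈ (0.562500/3) × 8.688610 = 1.629114
Exact value: 1.628174
Error: 0.000941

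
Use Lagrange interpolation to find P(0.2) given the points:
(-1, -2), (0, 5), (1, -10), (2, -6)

Lagrange interpolation formula:
P(x) = Σ yᵢ × Lᵢ(x)
where Lᵢ(x) = Π_{j≠i} (x - xⱼ)/(xᵢ - xⱼ)

L_0(0.2) = (0.2 - 0)/(-1 - 0) × (0.2 - 1)/(-1 - 1) × (0.2 - 2)/(-1 - 2) = -0.048000
L_1(0.2) = (0.2 - (-1))/(0 - (-1)) × (0.2 - 1)/(0 - 1) × (0.2 - 2)/(0 - 2) = 0.864000
L_2(0.2) = (0.2 - (-1))/(1 - (-1)) × (0.2 - 0)/(1 - 0) × (0.2 - 2)/(1 - 2) = 0.216000
L_3(0.2) = (0.2 - (-1))/(2 - (-1)) × (0.2 - 0)/(2 - 0) × (0.2 - 1)/(2 - 1) = -0.032000

P(0.2) = (-2)×L_0(0.2) + 5×L_1(0.2) + (-10)×L_2(0.2) + (-6)×L_3(0.2)
P(0.2) = 2.448000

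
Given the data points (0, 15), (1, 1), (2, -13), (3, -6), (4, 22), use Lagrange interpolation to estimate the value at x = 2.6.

Lagrange interpolation formula:
P(x) = Σ yᵢ × Lᵢ(x)
where Lᵢ(x) = Π_{j≠i} (x - xⱼ)/(xᵢ - xⱼ)

L_0(2.6) = (2.6 - 1)/(0 - 1) × (2.6 - 2)/(0 - 2) × (2.6 - 3)/(0 - 3) × (2.6 - 4)/(0 - 4) = 0.022400
L_1(2.6) = (2.6 - 0)/(1 - 0) × (2.6 - 2)/(1 - 2) × (2.6 - 3)/(1 - 3) × (2.6 - 4)/(1 - 4) = -0.145600
L_2(2.6) = (2.6 - 0)/(2 - 0) × (2.6 - 1)/(2 - 1) × (2.6 - 3)/(2 - 3) × (2.6 - 4)/(2 - 4) = 0.582400
L_3(2.6) = (2.6 - 0)/(3 - 0) × (2.6 - 1)/(3 - 1) × (2.6 - 2)/(3 - 2) × (2.6 - 4)/(3 - 4) = 0.582400
L_4(2.6) = (2.6 - 0)/(4 - 0) × (2.6 - 1)/(4 - 1) × (2.6 - 2)/(4 - 2) × (2.6 - 3)/(4 - 3) = -0.041600

P(2.6) = 15×L_0(2.6) + 1×L_1(2.6) + (-13)×L_2(2.6) + (-6)×L_3(2.6) + 22×L_4(2.6)
P(2.6) = -11.790400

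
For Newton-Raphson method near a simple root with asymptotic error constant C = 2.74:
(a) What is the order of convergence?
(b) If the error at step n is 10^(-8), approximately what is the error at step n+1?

(a) Newton-Raphson has quadratic (order 2) convergence near simple roots.
    This means |e_{n+1}| ≈ C|e_n|².

(b) With |e_n| = 10^(-8) and C = 2.74:
    |e_{n+1}| ≈ 2.74 × (10^(-8))² = 2.74 × 10^(-16)

(a) 2 (quadratic); (b) |e_{n+1}| ≈ 2.740e-16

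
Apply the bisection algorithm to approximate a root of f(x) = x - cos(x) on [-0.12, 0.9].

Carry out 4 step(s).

f(x) = x - cos(x)
Initial interval: [-0.12, 0.9]

Iteration 1:
  c_1 = (-0.120000 + 0.900000)/2 = 0.390000
  f(c_1) = f(0.390000) = -0.534909
  f(a) × f(c) ≥ 0, new interval: [0.390000, 0.900000]
Iteration 2:
  c_2 = (0.390000 + 0.900000)/2 = 0.645000
  f(c_2) = f(0.645000) = -0.154100
  f(a) × f(c) ≥ 0, new interval: [0.645000, 0.900000]
Iteration 3:
  c_3 = (0.645000 + 0.900000)/2 = 0.772500
  f(c_3) = f(0.772500) = 0.056332
  f(a) × f(c) < 0, new interval: [0.645000, 0.772500]
Iteration 4:
  c_4 = (0.645000 + 0.772500)/2 = 0.708750
  f(c_4) = f(0.708750) = -0.050426
  f(a) × f(c) ≥ 0, new interval: [0.708750, 0.772500]

After 4 iteration(s), the approximation is c_4 = 0.708750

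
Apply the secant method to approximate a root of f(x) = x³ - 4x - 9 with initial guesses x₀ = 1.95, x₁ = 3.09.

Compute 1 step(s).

f(x) = x³ - 4x - 9
x₀ = 1.95, x₁ = 3.09

Secant formula: x_{n+1} = x_n - f(x_n)(x_n - x_{n-1})/(f(x_n) - f(x_{n-1}))

Iteration 1:
  f(1.950000) = -9.385125
  f(3.090000) = 8.143629
  x_2 = 3.090000 - 8.143629×(3.090000 - 1.950000)/(8.143629 - (-9.385125))
       = 2.560371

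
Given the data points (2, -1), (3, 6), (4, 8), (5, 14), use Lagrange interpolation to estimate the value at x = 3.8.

Lagrange interpolation formula:
P(x) = Σ yᵢ × Lᵢ(x)
where Lᵢ(x) = Π_{j≠i} (x - xⱼ)/(xᵢ - xⱼ)

L_0(3.8) = (3.8 - 3)/(2 - 3) × (3.8 - 4)/(2 - 4) × (3.8 - 5)/(2 - 5) = -0.032000
L_1(3.8) = (3.8 - 2)/(3 - 2) × (3.8 - 4)/(3 - 4) × (3.8 - 5)/(3 - 5) = 0.216000
L_2(3.8) = (3.8 - 2)/(4 - 2) × (3.8 - 3)/(4 - 3) × (3.8 - 5)/(4 - 5) = 0.864000
L_3(3.8) = (3.8 - 2)/(5 - 2) × (3.8 - 3)/(5 - 3) × (3.8 - 4)/(5 - 4) = -0.048000

P(3.8) = (-1)×L_0(3.8) + 6×L_1(3.8) + 8×L_2(3.8) + 14×L_3(3.8)
P(3.8) = 7.568000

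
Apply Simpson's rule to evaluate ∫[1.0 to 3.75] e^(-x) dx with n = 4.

f(x) = e^(-x)
a = 1.0, b = 3.75, n = 4
h = (b - a)/n = 0.687500

Simpson's rule: (h/3)[f(x₀) + 4f(x₁) + 2f(x₂) + ... + f(xₙ)]

x_0 = 1.0000, f(x_0) = 0.367879, coefficient = 1
x_1 = 1.6875, f(x_1) = 0.184981, coefficient = 4
x_2 = 2.3750, f(x_2) = 0.093014, coefficient = 2
x_3 = 3.0625, f(x_3) = 0.046771, coefficient = 4
x_4 = 3.7500, f(x_4) = 0.023518, coefficient = 1

I ≈ (0.687500/3) × 1.504434 = 0.344766
Exact value: 0.344362
Error: 0.000404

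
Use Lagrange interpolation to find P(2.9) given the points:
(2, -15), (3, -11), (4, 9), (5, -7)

Lagrange interpolation formula:
P(x) = Σ yᵢ × Lᵢ(x)
where Lᵢ(x) = Π_{j≠i} (x - xⱼ)/(xᵢ - xⱼ)

L_0(2.9) = (2.9 - 3)/(2 - 3) × (2.9 - 4)/(2 - 4) × (2.9 - 5)/(2 - 5) = 0.038500
L_1(2.9) = (2.9 - 2)/(3 - 2) × (2.9 - 4)/(3 - 4) × (2.9 - 5)/(3 - 5) = 1.039500
L_2(2.9) = (2.9 - 2)/(4 - 2) × (2.9 - 3)/(4 - 3) × (2.9 - 5)/(4 - 5) = -0.094500
L_3(2.9) = (2.9 - 2)/(5 - 2) × (2.9 - 3)/(5 - 3) × (2.9 - 4)/(5 - 4) = 0.016500

P(2.9) = (-15)×L_0(2.9) + (-11)×L_1(2.9) + 9×L_2(2.9) + (-7)×L_3(2.9)
P(2.9) = -12.978000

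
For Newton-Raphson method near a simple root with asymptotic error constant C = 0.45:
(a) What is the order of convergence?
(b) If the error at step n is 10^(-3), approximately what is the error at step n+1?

(a) Newton-Raphson has quadratic (order 2) convergence near simple roots.
    This means |e_{n+1}| ≈ C|e_n|².

(b) With |e_n| = 10^(-3) and C = 0.45:
    |e_{n+1}| ≈ 0.45 × (10^(-3))² = 0.45 × 10^(-6)

(a) 2 (quadratic); (b) |e_{n+1}| ≈ 4.500e-07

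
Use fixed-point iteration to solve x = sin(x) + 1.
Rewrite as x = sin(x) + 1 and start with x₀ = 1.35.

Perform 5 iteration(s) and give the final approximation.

Equation: x = sin(x) + 1
Fixed-point form: x = sin(x) + 1
x₀ = 1.35

x_1 = g(1.350000) = 1.975723
x_2 = g(1.975723) = 1.919131
x_3 = g(1.919131) = 1.939942
x_4 = g(1.939942) = 1.932636
x_5 = g(1.932636) = 1.935247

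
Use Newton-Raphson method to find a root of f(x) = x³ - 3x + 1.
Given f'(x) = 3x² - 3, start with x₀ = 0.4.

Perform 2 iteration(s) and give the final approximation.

f(x) = x³ - 3x + 1
f'(x) = 3x² - 3
x₀ = 0.4

Newton-Raphson formula: x_{n+1} = x_n - f(x_n)/f'(x_n)

Iteration 1:
  f(0.400000) = -0.136000
  f'(0.400000) = -2.520000
  x_1 = 0.400000 - (-0.136000)/(-2.520000) = 0.346032
Iteration 2:
  f(0.346032) = 0.003338
  f'(0.346032) = -2.640786
  x_2 = 0.346032 - 0.003338/(-2.640786) = 0.347296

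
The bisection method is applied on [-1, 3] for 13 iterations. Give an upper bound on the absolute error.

Bisection error bound: |error| ≤ (b-a)/2^n
|error| ≤ (3 - (-1))/2^13 = 4/2^13
|error| ≤ 0.0004882812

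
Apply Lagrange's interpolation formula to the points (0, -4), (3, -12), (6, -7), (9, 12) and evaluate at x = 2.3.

Lagrange interpolation formula:
P(x) = Σ yᵢ × Lᵢ(x)
where Lᵢ(x) = Π_{j≠i} (x - xⱼ)/(xᵢ - xⱼ)

L_0(2.3) = (2.3 - 3)/(0 - 3) × (2.3 - 6)/(0 - 6) × (2.3 - 9)/(0 - 9) = 0.107117
L_1(2.3) = (2.3 - 0)/(3 - 0) × (2.3 - 6)/(3 - 6) × (2.3 - 9)/(3 - 9) = 1.055870
L_2(2.3) = (2.3 - 0)/(6 - 0) × (2.3 - 3)/(6 - 3) × (2.3 - 9)/(6 - 9) = -0.199759
L_3(2.3) = (2.3 - 0)/(9 - 0) × (2.3 - 3)/(9 - 3) × (2.3 - 6)/(9 - 6) = 0.036772

P(2.3) = (-4)×L_0(2.3) + (-12)×L_1(2.3) + (-7)×L_2(2.3) + 12×L_3(2.3)
P(2.3) = -11.259340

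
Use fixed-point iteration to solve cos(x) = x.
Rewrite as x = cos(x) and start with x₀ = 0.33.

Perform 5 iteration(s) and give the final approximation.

Equation: cos(x) = x
Fixed-point form: x = cos(x)
x₀ = 0.33

x_1 = g(0.330000) = 0.946042
x_2 = g(0.946042) = 0.584898
x_3 = g(0.584898) = 0.833769
x_4 = g(0.833769) = 0.672090
x_5 = g(0.672090) = 0.782522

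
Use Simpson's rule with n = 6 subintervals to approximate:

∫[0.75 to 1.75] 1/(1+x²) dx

f(x) = 1/(1+x²)
a = 0.75, b = 1.75, n = 6
h = (b - a)/n = 0.166667

Simpson's rule: (h/3)[f(x₀) + 4f(x₁) + 2f(x₂) + ... + f(xₙ)]

x_0 = 0.7500, f(x_0) = 0.640000, coefficient = 1
x_1 = 0.9167, f(x_1) = 0.543396, coefficient = 4
x_2 = 1.0833, f(x_2) = 0.460064, coefficient = 2
x_3 = 1.2500, f(x_3) = 0.390244, coefficient = 4
x_4 = 1.4167, f(x_4) = 0.332564, coefficient = 2
x_5 = 1.5833, f(x_5) = 0.285149, coefficient = 4
x_6 = 1.7500, f(x_6) = 0.246154, coefficient = 1

I ≈ (0.166667/3) × 7.346563 = 0.408142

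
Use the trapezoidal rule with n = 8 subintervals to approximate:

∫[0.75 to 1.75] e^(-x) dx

f(x) = e^(-x)
a = 0.75, b = 1.75, n = 8
h = (b - a)/n = 0.125000

Trapezoidal rule: (h/2)[f(x₀) + 2f(x₁) + 2f(x₂) + ... + f(xₙ)]

x_0 = 0.7500, f(x_0) = 0.472367, coefficient = 1
x_1 = 0.8750, f(x_1) = 0.416862, coefficient = 2
x_2 = 1.0000, f(x_2) = 0.367879, coefficient = 2
x_3 = 1.1250, f(x_3) = 0.324652, coefficient = 2
x_4 = 1.2500, f(x_4) = 0.286505, coefficient = 2
x_5 = 1.3750, f(x_5) = 0.252840, coefficient = 2
x_6 = 1.5000, f(x_6) = 0.223130, coefficient = 2
x_7 = 1.6250, f(x_7) = 0.196912, coefficient = 2
x_8 = 1.7500, f(x_8) = 0.173774, coefficient = 1

I ≈ (0.125000/2) × 4.783701 = 0.298981
Exact value: 0.298593
Error: 0.000389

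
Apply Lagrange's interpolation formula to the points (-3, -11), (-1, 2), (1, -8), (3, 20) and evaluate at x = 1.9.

Lagrange interpolation formula:
P(x) = Σ yᵢ × Lᵢ(x)
where Lᵢ(x) = Π_{j≠i} (x - xⱼ)/(xᵢ - xⱼ)

L_0(1.9) = (1.9 - (-1))/(-3 - (-1)) × (1.9 - 1)/(-3 - 1) × (1.9 - 3)/(-3 - 3) = 0.059813
L_1(1.9) = (1.9 - (-3))/(-1 - (-3)) × (1.9 - 1)/(-1 - 1) × (1.9 - 3)/(-1 - 3) = -0.303188
L_2(1.9) = (1.9 - (-3))/(1 - (-3)) × (1.9 - (-1))/(1 - (-1)) × (1.9 - 3)/(1 - 3) = 0.976938
L_3(1.9) = (1.9 - (-3))/(3 - (-3)) × (1.9 - (-1))/(3 - (-1)) × (1.9 - 1)/(3 - 1) = 0.266437

P(1.9) = (-11)×L_0(1.9) + 2×L_1(1.9) + (-8)×L_2(1.9) + 20×L_3(1.9)
P(1.9) = -3.751063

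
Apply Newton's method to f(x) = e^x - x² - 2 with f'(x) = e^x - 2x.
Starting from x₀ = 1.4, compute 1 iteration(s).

f(x) = e^x - x² - 2
f'(x) = e^x - 2x
x₀ = 1.4

Newton-Raphson formula: x_{n+1} = x_n - f(x_n)/f'(x_n)

Iteration 1:
  f(1.400000) = 0.095200
  f'(1.400000) = 1.255200
  x_1 = 1.400000 - 0.095200/1.255200 = 1.324156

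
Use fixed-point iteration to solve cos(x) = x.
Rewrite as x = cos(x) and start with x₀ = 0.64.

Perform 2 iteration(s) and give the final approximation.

Equation: cos(x) = x
Fixed-point form: x = cos(x)
x₀ = 0.64

x_1 = g(0.640000) = 0.802096
x_2 = g(0.802096) = 0.695202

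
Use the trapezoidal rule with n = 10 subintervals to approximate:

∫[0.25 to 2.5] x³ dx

f(x) = x³
a = 0.25, b = 2.5, n = 10
h = (b - a)/n = 0.225000

Trapezoidal rule: (h/2)[f(x₀) + 2f(x₁) + 2f(x₂) + ... + f(xₙ)]

x_0 = 0.2500, f(x_0) = 0.015625, coefficient = 1
x_1 = 0.4750, f(x_1) = 0.107172, coefficient = 2
x_2 = 0.7000, f(x_2) = 0.343000, coefficient = 2
x_3 = 0.9250, f(x_3) = 0.791453, coefficient = 2
x_4 = 1.1500, f(x_4) = 1.520875, coefficient = 2
x_5 = 1.3750, f(x_5) = 2.599609, coefficient = 2
x_6 = 1.6000, f(x_6) = 4.096000, coefficient = 2
x_7 = 1.8250, f(x_7) = 6.078391, coefficient = 2
x_8 = 2.0500, f(x_8) = 8.615125, coefficient = 2
x_9 = 2.2750, f(x_9) = 11.774547, coefficient = 2
x_10 = 2.5000, f(x_10) = 15.625000, coefficient = 1

I ≈ (0.225000/2) × 87.492969 = 9.842959
Exact value: 9.764648
Error: 0.078311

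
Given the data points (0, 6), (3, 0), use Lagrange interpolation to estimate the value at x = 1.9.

Lagrange interpolation formula:
P(x) = Σ yᵢ × Lᵢ(x)
where Lᵢ(x) = Π_{j≠i} (x - xⱼ)/(xᵢ - xⱼ)

L_0(1.9) = (1.9 - 3)/(0 - 3) = 0.366667
L_1(1.9) = (1.9 - 0)/(3 - 0) = 0.633333

P(1.9) = 6×L_0(1.9) + 0×L_1(1.9)
P(1.9) = 2.200000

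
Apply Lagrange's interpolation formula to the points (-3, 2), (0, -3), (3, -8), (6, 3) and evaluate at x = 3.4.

Lagrange interpolation formula:
P(x) = Σ yᵢ × Lᵢ(x)
where Lᵢ(x) = Π_{j≠i} (x - xⱼ)/(xᵢ - xⱼ)

L_0(3.4) = (3.4 - 0)/(-3 - 0) × (3.4 - 3)/(-3 - 3) × (3.4 - 6)/(-3 - 6) = 0.021827
L_1(3.4) = (3.4 - (-3))/(0 - (-3)) × (3.4 - 3)/(0 - 3) × (3.4 - 6)/(0 - 6) = -0.123259
L_2(3.4) = (3.4 - (-3))/(3 - (-3)) × (3.4 - 0)/(3 - 0) × (3.4 - 6)/(3 - 6) = 1.047704
L_3(3.4) = (3.4 - (-3))/(6 - (-3)) × (3.4 - 0)/(6 - 0) × (3.4 - 3)/(6 - 3) = 0.053728

P(3.4) = 2×L_0(3.4) + (-3)×L_1(3.4) + (-8)×L_2(3.4) + 3×L_3(3.4)
P(3.4) = -7.807012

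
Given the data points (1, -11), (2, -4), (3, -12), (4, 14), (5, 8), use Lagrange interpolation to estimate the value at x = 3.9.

Lagrange interpolation formula:
P(x) = Σ yᵢ × Lᵢ(x)
where Lᵢ(x) = Π_{j≠i} (x - xⱼ)/(xᵢ - xⱼ)

L_0(3.9) = (3.9 - 2)/(1 - 2) × (3.9 - 3)/(1 - 3) × (3.9 - 4)/(1 - 4) × (3.9 - 5)/(1 - 5) = 0.007838
L_1(3.9) = (3.9 - 1)/(2 - 1) × (3.9 - 3)/(2 - 3) × (3.9 - 4)/(2 - 4) × (3.9 - 5)/(2 - 5) = -0.047850
L_2(3.9) = (3.9 - 1)/(3 - 1) × (3.9 - 2)/(3 - 2) × (3.9 - 4)/(3 - 4) × (3.9 - 5)/(3 - 5) = 0.151525
L_3(3.9) = (3.9 - 1)/(4 - 1) × (3.9 - 2)/(4 - 2) × (3.9 - 3)/(4 - 3) × (3.9 - 5)/(4 - 5) = 0.909150
L_4(3.9) = (3.9 - 1)/(5 - 1) × (3.9 - 2)/(5 - 2) × (3.9 - 3)/(5 - 3) × (3.9 - 4)/(5 - 4) = -0.020663

P(3.9) = (-11)×L_0(3.9) + (-4)×L_1(3.9) + (-12)×L_2(3.9) + 14×L_3(3.9) + 8×L_4(3.9)
P(3.9) = 10.849687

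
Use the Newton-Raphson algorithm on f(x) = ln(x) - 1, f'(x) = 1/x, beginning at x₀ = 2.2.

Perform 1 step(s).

f(x) = ln(x) - 1
f'(x) = 1/x
x₀ = 2.2

Newton-Raphson formula: x_{n+1} = x_n - f(x_n)/f'(x_n)

Iteration 1:
  f(2.200000) = -0.211543
  f'(2.200000) = 0.454545
  x_1 = 2.200000 - (-0.211543)/0.454545 = 2.665394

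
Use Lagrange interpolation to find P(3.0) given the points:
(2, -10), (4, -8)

Lagrange interpolation formula:
P(x) = Σ yᵢ × Lᵢ(x)
where Lᵢ(x) = Π_{j≠i} (x - xⱼ)/(xᵢ - xⱼ)

L_0(3.0) = (3.0 - 4)/(2 - 4) = 0.500000
L_1(3.0) = (3.0 - 2)/(4 - 2) = 0.500000

P(3.0) = (-10)×L_0(3.0) + (-8)×L_1(3.0)
P(3.0) = -9.000000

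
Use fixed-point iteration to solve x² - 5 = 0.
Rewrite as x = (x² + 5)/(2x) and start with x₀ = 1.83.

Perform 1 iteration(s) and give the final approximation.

Equation: x² - 5 = 0
Fixed-point form: x = (x² + 5)/(2x)
x₀ = 1.83

x_1 = g(1.830000) = 2.281120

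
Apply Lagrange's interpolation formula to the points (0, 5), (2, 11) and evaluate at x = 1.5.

Lagrange interpolation formula:
P(x) = Σ yᵢ × Lᵢ(x)
where Lᵢ(x) = Π_{j≠i} (x - xⱼ)/(xᵢ - xⱼ)

L_0(1.5) = (1.5 - 2)/(0 - 2) = 0.250000
L_1(1.5) = (1.5 - 0)/(2 - 0) = 0.750000

P(1.5) = 5×L_0(1.5) + 11×L_1(1.5)
P(1.5) = 9.500000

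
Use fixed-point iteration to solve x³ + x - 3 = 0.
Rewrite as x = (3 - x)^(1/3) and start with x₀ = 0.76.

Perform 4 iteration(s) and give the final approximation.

Equation: x³ + x - 3 = 0
Fixed-point form: x = (3 - x)^(1/3)
x₀ = 0.76

x_1 = g(0.760000) = 1.308427
x_2 = g(1.308427) = 1.191508
x_3 = g(1.191508) = 1.218350
x_4 = g(1.218350) = 1.212293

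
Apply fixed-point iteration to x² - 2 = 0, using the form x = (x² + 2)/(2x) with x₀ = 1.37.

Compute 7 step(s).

Equation: x² - 2 = 0
Fixed-point form: x = (x² + 2)/(2x)
x₀ = 1.37

x_1 = g(1.370000) = 1.414927
x_2 = g(1.414927) = 1.414214
x_3 = g(1.414214) = 1.414214
x_4 = g(1.414214) = 1.414214
x_5 = g(1.414214) = 1.414214
x_6 = g(1.414214) = 1.414214
x_7 = g(1.414214) = 1.414214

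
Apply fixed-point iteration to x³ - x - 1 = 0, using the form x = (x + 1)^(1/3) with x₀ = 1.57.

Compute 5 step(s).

Equation: x³ - x - 1 = 0
Fixed-point form: x = (x + 1)^(1/3)
x₀ = 1.57

x_1 = g(1.570000) = 1.369760
x_2 = g(1.369760) = 1.333219
x_3 = g(1.333219) = 1.326331
x_4 = g(1.326331) = 1.325024
x_5 = g(1.325024) = 1.324776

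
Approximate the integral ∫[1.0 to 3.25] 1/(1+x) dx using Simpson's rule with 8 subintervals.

f(x) = 1/(1+x)
a = 1.0, b = 3.25, n = 8
h = (b - a)/n = 0.281250

Simpson's rule: (h/3)[f(x₀) + 4f(x₁) + 2f(x₂) + ... + f(xₙ)]

x_0 = 1.0000, f(x_0) = 0.500000, coefficient = 1
x_1 = 1.2812, f(x_1) = 0.438356, coefficient = 4
x_2 = 1.5625, f(x_2) = 0.390244, coefficient = 2
x_3 = 1.8438, f(x_3) = 0.351648, coefficient = 4
x_4 = 2.1250, f(x_4) = 0.320000, coefficient = 2
x_5 = 2.4062, f(x_5) = 0.293578, coefficient = 4
x_6 = 2.6875, f(x_6) = 0.271186, coefficient = 2
x_7 = 2.9688, f(x_7) = 0.251969, coefficient = 4
x_8 = 3.2500, f(x_8) = 0.235294, coefficient = 1

I ≈ (0.281250/3) × 8.040359 = 0.753784
Exact value: 0.753772
Error: 0.000012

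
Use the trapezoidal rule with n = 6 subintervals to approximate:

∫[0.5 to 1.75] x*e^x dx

f(x) = x*e^x
a = 0.5, b = 1.75, n = 6
h = (b - a)/n = 0.208333

Trapezoidal rule: (h/2)[f(x₀) + 2f(x₁) + 2f(x₂) + ... + f(xₙ)]

x_0 = 0.5000, f(x_0) = 0.824361, coefficient = 1
x_1 = 0.7083, f(x_1) = 1.438345, coefficient = 2
x_2 = 0.9167, f(x_2) = 2.292528, coefficient = 2
x_3 = 1.1250, f(x_3) = 3.465244, coefficient = 2
x_4 = 1.3333, f(x_4) = 5.058224, coefficient = 2
x_5 = 1.5417, f(x_5) = 7.203239, coefficient = 2
x_6 = 1.7500, f(x_6) = 10.070555, coefficient = 1

I ≈ (0.208333/2) × 49.810074 = 5.188549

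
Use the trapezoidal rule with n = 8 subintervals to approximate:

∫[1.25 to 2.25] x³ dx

f(x) = x³
a = 1.25, b = 2.25, n = 8
h = (b - a)/n = 0.125000

Trapezoidal rule: (h/2)[f(x₀) + 2f(x₁) + 2f(x₂) + ... + f(xₙ)]

x_0 = 1.2500, f(x_0) = 1.953125, coefficient = 1
x_1 = 1.3750, f(x_1) = 2.599609, coefficient = 2
x_2 = 1.5000, f(x_2) = 3.375000, coefficient = 2
x_3 = 1.6250, f(x_3) = 4.291016, coefficient = 2
x_4 = 1.7500, f(x_4) = 5.359375, coefficient = 2
x_5 = 1.8750, f(x_5) = 6.591797, coefficient = 2
x_6 = 2.0000, f(x_6) = 8.000000, coefficient = 2
x_7 = 2.1250, f(x_7) = 9.595703, coefficient = 2
x_8 = 2.2500, f(x_8) = 11.390625, coefficient = 1

I ≈ (0.125000/2) × 92.968750 = 5.810547
Exact value: 5.796875
Error: 0.013672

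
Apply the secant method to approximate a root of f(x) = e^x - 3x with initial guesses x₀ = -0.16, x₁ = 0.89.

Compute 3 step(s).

f(x) = e^x - 3x
x₀ = -0.16, x₁ = 0.89

Secant formula: x_{n+1} = x_n - f(x_n)(x_n - x_{n-1})/(f(x_n) - f(x_{n-1}))

Iteration 1:
  f(-0.160000) = 1.332144
  f(0.890000) = -0.234870
  x_2 = 0.890000 - (-0.234870)×(0.890000 - (-0.160000))/(-0.234870 - 1.332144)
       = 0.732622
Iteration 2:
  f(0.890000) = -0.234870
  f(0.732622) = -0.117337
  x_3 = 0.732622 - (-0.117337)×(0.732622 - 0.890000)/(-0.117337 - (-0.234870))
       = 0.575506
Iteration 3:
  f(0.732622) = -0.117337
  f(0.575506) = 0.051512
  x_4 = 0.575506 - 0.051512×(0.575506 - 0.732622)/(0.051512 - (-0.117337))
       = 0.623438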